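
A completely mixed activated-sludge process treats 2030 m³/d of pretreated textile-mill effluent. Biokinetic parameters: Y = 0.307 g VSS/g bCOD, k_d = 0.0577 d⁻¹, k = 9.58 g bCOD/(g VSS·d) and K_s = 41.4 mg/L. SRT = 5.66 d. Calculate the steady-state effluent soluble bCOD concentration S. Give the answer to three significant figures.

S ≈ 3.58 mg/L

Effluent substrate depends only on kinetics and SRT: S = K_s(1 + k_d θ_c) / [θ_c(Yk − k_d) − 1] = 41.4 × (1 + 0.0577 × 5.66) / [5.66 × (0.307 × 9.58 − 0.0577) − 1] = 54.92 / 15.32 = 3.585 mg/L.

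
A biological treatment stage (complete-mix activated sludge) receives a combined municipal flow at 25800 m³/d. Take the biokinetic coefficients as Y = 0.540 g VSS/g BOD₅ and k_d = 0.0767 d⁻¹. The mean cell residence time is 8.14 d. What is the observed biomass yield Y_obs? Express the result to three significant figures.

Y_obs ≈ 0.332 g VSS/g BOD₅

Observed yield with endogenous decay: Y_obs = Y / (1 + k_d·θ_c) = 0.540 / (1 + 0.0767 × 8.14) = 0.540 / 1.624 = 0.3324 g VSS/g BOD₅.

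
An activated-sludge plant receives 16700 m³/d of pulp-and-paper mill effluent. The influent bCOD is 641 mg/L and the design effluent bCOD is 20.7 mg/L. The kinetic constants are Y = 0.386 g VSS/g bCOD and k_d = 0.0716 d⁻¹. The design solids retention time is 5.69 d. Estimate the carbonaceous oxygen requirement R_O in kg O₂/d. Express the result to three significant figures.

The observed yield is Y_obs = Y/(1 + k_d·θ_c) = 0.386 / (1 + 0.0716 × 5.69) = 0.386 / 1.407 = 0.2743 g VSS per g bCOD removed.
Substrate removed = Q·(S₀ − S) = 16700 m³/d × (641 − 20.7) g/m³ = 1.04×10^7 g/d = 10359 kg/d.
Net sludge production P_X = 0.2743 × 10359 = 2841 kg VSS/d.
R_O = Q·(S₀ − S) − 1.42·P_X = 10359 − 1.42 × 2841 = 6325 kg O₂/d.

R_O ≈ 6320 kg O₂/d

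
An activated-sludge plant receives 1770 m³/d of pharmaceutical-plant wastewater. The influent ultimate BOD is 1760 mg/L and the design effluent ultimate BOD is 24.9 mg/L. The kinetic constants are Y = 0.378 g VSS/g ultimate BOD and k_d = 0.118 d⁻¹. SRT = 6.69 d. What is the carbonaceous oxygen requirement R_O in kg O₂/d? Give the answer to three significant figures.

Observed yield with endogenous decay: Y_obs = Y / (1 + k_d·θ_c) = 0.378 / (1 + 0.118 × 6.69) = 0.378 / 1.789 = 0.2112 g VSS/g ultimate BOD.
Substrate removed = Q·(S₀ − S) = 1770 m³/d × (1760 − 24.9) g/m³ = 3.07×10^6 g/d = 3071 kg/d.
Net sludge production P_X = 0.2112 × 3071 = 648.7 kg VSS/d.
R_O = Q·ΔS − 1.42 P_X = 3071 − 921.2 = 2150 kg O₂/d.

R_O ≈ 2150 kg O₂/d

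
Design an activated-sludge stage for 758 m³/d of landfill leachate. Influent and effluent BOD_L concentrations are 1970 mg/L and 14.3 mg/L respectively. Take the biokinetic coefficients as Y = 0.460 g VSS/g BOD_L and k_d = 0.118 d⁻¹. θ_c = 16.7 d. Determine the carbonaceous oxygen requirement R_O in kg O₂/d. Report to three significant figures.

Y_obs = Y / (1 + k_d θ_c) = 0.460 / (1 + 0.118 × 16.7) = 0.460 / 2.971 = 0.1549.
Mass of BOD_L removed per day: Q(S₀ − S) = 758 × 1956 g/m³ = 1482 kg/d.
P_X = Y_obs·Q·(S₀ − S) = 0.1549 × 1482 = 229.6 kg VSS/d.
R_O = Q·(S₀ − S) − 1.42·P_X = 1482 − 1.42 × 229.6 = 1156 kg O₂/d.

R_O ≈ 1160 kg O₂/d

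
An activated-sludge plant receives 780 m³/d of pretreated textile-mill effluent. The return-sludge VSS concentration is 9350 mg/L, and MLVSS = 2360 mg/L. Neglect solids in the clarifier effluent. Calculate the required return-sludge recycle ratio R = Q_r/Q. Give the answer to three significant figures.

R ≈ 0.338

R = Q_r/Q = X/(X_r − X) = 2360 / (9350 − 2360) = 0.3376.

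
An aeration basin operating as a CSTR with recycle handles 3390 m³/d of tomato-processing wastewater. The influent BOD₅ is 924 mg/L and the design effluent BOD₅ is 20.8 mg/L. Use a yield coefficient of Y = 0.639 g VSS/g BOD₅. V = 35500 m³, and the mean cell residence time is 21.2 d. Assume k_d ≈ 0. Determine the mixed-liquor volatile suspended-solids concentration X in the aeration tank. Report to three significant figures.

X ≈ 1170 mg/L

X = Y·Q·ΔS·θ_c / V = 0.639 × 3390 × (924 − 20.8) × 21.2 / 35500 = 1168 mg/L.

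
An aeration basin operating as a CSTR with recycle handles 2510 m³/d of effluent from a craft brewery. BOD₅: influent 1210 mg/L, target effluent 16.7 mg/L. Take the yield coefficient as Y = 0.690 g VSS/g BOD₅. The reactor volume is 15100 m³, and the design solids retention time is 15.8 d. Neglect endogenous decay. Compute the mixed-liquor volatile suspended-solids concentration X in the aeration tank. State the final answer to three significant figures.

From V·X = Y·Q·(S₀ − S)·θ_c (decay neglected): X = 0.690 × 2510 × (1210 − 16.7) × 15.8 / 15100 = 2162 mg/L.

X ≈ 2160 mg/L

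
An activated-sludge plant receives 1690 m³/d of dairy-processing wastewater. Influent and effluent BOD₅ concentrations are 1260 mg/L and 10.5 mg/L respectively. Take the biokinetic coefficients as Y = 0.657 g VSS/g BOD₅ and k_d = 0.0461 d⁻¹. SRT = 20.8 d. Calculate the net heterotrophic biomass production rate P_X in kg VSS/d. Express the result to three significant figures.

The observed yield is Y_obs = Y/(1 + k_d·θ_c) = 0.657 / (1 + 0.0461 × 20.8) = 0.657 / 1.959 = 0.3354 g VSS per g BOD₅ removed.
ΔS = 1260 − 10.5 = 1250 mg/L, so the substrate removal rate is 1690 × 1250/1000 = 2112 kg BOD₅/d.
So the net sludge growth is P_X = 0.3354 × 2112 = 708.2 kg VSS/d.

P_X ≈ 708 kg VSS/d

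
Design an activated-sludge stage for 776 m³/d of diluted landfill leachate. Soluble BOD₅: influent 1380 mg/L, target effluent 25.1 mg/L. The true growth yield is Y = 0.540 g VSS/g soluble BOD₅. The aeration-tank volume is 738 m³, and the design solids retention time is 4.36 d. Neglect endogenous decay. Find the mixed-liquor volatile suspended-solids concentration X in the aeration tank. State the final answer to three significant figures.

X = Y·Q·ΔS·θ_c / V = 0.540 × 776 × (1380 − 25.1) × 4.36 / 738 = 3354 mg/L.

X ≈ 3350 mg/L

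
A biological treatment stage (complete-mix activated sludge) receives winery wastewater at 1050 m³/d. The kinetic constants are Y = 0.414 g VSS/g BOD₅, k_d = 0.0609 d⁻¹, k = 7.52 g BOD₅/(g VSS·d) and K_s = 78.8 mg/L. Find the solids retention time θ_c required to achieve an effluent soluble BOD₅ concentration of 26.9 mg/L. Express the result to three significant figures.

θ_c ≈ 1.37 d

From 1/θ_c = Y·k·S/(K_s + S) − k_d: Y·k·S/(K_s+S) = 0.414 × 7.52 × 26.9 / (78.8 + 26.9) = 0.7923 d⁻¹.
1/θ_c = 0.7923 − 0.0609 = 0.7314 d⁻¹, so θ_c = 1.367 d.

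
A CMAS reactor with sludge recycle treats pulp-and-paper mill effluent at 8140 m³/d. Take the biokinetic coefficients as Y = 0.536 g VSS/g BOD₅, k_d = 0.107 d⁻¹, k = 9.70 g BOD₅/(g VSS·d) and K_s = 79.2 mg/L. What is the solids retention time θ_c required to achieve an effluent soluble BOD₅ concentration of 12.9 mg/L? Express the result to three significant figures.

Specific growth rate at S = 12.9 mg/L: μ = YkS/(K_s+S) = 0.536·9.70·12.9/(79.2+12.9) = 0.7282 d⁻¹.
θ_c = 1/(μ − k_d) = 1/(0.7282 − 0.107) = 1/0.6212 = 1.610 d.

θ_c ≈ 1.61 d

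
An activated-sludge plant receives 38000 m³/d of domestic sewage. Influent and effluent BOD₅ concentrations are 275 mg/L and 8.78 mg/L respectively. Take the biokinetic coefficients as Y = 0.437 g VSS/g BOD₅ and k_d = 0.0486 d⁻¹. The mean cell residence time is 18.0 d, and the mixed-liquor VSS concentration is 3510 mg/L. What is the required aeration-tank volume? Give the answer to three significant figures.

Rearranging the biomass balance for a CMAS with decay, V = Y·Q·ΔS·θ_c / [X·(1+k_d θ_c)] = 0.437 × 38000 × (275 − 8.78) × 18.0 / [3510 × (1 + 0.0486 × 18.0)] = 7.96×10^7 / 6581 = 12093 m³.

V ≈ 12100 m³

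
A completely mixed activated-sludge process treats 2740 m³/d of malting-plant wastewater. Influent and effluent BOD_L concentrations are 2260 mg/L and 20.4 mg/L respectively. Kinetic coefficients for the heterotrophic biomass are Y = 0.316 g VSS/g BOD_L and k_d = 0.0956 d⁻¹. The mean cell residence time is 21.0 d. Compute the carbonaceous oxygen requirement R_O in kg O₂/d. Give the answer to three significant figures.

Observed yield with endogenous decay: Y_obs = Y / (1 + k_d·θ_c) = 0.316 / (1 + 0.0956 × 21.0) = 0.316 / 3.008 = 0.1051 g VSS/g BOD_L.
Q·(S₀ − S) = 2740 × (2260 − 20.4) × 10⁻³ = 6137 kg/d removed.
P_X = Y_obs·Q·(S₀ − S) = 0.1051 × 6137 = 644.7 kg VSS/d.
R_O = Q·(S₀ − S) − 1.42·P_X = 6137 − 1.42 × 644.7 = 5221 kg O₂/d.

R_O ≈ 5220 kg O₂/d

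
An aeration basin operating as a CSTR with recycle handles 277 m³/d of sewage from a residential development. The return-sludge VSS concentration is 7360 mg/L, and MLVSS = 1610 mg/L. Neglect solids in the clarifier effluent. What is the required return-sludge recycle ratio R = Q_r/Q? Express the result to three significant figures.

R ≈ 0.280

Mass balance around the secondary clarifier (neglecting effluent solids): R = X / (X_r − X) = 1610 / (7360 − 1610) = 0.2800.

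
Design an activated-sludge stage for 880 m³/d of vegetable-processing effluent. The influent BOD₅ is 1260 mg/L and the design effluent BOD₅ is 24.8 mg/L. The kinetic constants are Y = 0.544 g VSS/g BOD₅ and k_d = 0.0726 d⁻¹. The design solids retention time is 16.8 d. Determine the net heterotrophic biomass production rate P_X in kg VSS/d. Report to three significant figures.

Observed yield with endogenous decay: Y_obs = Y / (1 + k_d·θ_c) = 0.544 / (1 + 0.0726 × 16.8) = 0.544 / 2.220 = 0.2451 g VSS/g BOD₅.
ΔS = 1260 − 24.8 = 1235 mg/L, so the substrate removal rate is 880 × 1235/1000 = 1087 kg BOD₅/d.
P_X = Y_obs · Q(S₀ − S) = 0.2451 × 1087 = 266.4 kg VSS/d.

P_X ≈ 266 kg VSS/d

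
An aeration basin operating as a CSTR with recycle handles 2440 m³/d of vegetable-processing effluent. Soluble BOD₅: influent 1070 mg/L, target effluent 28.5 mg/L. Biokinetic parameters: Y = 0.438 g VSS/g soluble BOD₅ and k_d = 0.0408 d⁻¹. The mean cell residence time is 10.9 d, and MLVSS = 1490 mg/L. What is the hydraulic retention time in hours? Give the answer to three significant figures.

Rearranging the biomass balance for a CMAS with decay, V = Y·Q·ΔS·θ_c / [X·(1+k_d θ_c)] = 0.438 × 2440 × (1070 − 28.5) × 10.9 / [1490 × (1 + 0.0408 × 10.9)] = 1.21×10^7 / 2153 = 5636 m³.
Hydraulic retention time τ = V/Q = 5636 / 2440 = 2.310 d = 55.44 h.

τ ≈ 55.4 h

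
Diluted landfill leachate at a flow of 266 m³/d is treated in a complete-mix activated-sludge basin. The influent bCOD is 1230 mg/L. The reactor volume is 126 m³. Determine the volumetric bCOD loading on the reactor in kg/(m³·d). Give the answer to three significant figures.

L_v ≈ 2.60 kg bCOD/(m³·d)

Volumetric loading L_v = Q·S₀ / V = 266 × 1230 g/m³ / 126.0 m³ = 2597 g/(m³·d) = 2.597 kg bCOD/(m³·d).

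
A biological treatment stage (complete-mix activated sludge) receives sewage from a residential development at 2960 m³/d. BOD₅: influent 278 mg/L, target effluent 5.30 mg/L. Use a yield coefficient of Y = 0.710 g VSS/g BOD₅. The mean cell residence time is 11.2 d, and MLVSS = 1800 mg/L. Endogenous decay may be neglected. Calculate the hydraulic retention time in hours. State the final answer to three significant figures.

Biomass mass balance (decay neglected): V·X = Y·Q·(S₀ − S)·θ_c, so V = 0.710 × 2960 × (278 − 5.30) × 11.2 / 1800 = 3566 m³.
Hydraulic retention time τ = V/Q = 3566 / 2960 = 1.205 d = 28.91 h.

τ ≈ 28.9 h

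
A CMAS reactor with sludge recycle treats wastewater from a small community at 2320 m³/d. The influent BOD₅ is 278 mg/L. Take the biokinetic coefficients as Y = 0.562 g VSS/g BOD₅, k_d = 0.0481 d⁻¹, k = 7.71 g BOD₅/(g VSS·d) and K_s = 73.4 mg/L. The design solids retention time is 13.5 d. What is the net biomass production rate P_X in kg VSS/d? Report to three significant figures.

P_X ≈ 218 kg VSS/d

For a completely mixed reactor with recycle the Lawrence–McCarty relation gives S = K_s·(1 + k_d·θ_c) / [θ_c·(Y·k − k_d) − 1] = 73.4 × (1 + 0.0481 × 13.5) / [13.5 × (0.562 × 7.71 − 0.0481) − 1] = 121.1 / 56.85 = 2.130 mg/L.
Observed yield with endogenous decay: Y_obs = Y / (1 + k_d·θ_c) = 0.562 / (1 + 0.0481 × 13.5) = 0.562 / 1.649 = 0.3407 g VSS/g BOD₅.
Substrate removed = Q·(S₀ − S) = 2320 m³/d × (278 − 2.13) g/m³ = 6.4×10^5 g/d = 640.0 kg/d.
P_X = Y_obs · Q(S₀ − S) = 0.3407 × 640.0 = 218.1 kg VSS/d.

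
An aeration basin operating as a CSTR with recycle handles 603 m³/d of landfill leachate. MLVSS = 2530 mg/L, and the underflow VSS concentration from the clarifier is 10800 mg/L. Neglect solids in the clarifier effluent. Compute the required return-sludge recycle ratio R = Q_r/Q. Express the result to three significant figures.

R ≈ 0.306

Solids balance on the clarifier gives (1+R)X = R·X_r, so R = X/(X_r − X) = 2530 / (10800 − 2530) = 0.3059.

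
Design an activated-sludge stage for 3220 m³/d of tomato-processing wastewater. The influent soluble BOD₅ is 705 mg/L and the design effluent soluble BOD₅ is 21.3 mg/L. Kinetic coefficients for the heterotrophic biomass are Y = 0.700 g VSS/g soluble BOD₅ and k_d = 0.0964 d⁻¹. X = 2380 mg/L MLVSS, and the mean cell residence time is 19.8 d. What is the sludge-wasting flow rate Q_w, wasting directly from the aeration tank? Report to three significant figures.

Q_w ≈ 223 m³/d

From the SRT design equation V = Y Q (S₀−S) θ_c / [X (1 + k_d θ_c)] = 0.700 × 3220 × (705 − 21.3) × 19.8 / [2380 × (1 + 0.0964 × 19.8)] = 3.05×10^7 / 6923 = 4408 m³.
With mixed-liquor wasting, θ_c = V/Q_w, so Q_w = V/θ_c = 4408/19.8 = 222.6 m³/d.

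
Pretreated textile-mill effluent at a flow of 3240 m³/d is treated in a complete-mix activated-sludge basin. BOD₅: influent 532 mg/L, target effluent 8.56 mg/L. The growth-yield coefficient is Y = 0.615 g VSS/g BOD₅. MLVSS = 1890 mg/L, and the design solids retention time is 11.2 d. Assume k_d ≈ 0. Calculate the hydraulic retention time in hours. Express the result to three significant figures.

With k_d = 0 the design equation reduces to V = Y Q (S₀−S) θ_c / X = 0.615 × 3240 × (532 − 8.56) × 11.2 / 1890 = 6181 m³.
HRT = V/Q = 6181 m³ / 3240 m³·d⁻¹ = 1.908 d × 24 = 45.78 h.

τ ≈ 45.8 h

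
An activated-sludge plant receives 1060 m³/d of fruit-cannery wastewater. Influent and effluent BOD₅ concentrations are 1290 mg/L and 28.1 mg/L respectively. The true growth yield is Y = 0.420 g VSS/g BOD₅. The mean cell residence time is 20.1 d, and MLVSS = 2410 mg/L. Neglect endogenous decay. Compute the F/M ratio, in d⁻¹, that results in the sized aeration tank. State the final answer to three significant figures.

V·X = Y·Q·ΔS·θ_c gives V = 0.420 × 1060 × (1290 − 28.1) × 20.1 / 2410 = 4686 m³.
Food-to-microorganism ratio F/M = Q S₀ / (V X) = 1060 × 1290 / (4686 × 2410) = 0.1211 d⁻¹.

F/M ≈ 0.121 d⁻¹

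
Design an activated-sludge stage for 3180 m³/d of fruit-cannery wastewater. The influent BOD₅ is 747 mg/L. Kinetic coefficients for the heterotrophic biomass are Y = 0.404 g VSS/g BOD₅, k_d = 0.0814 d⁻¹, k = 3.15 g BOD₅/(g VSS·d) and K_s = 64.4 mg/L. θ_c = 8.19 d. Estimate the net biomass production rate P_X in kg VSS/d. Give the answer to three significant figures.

P_X ≈ 566 kg VSS/d

Effluent substrate depends only on kinetics and SRT: S = K_s(1 + k_d θ_c) / [θ_c(Yk − k_d) − 1] = 64.4 × (1 + 0.0814 × 8.19) / [8.19 × (0.404 × 3.15 − 0.0814) − 1] = 107.3 / 8.756 = 12.26 mg/L.
The observed yield is Y_obs = Y/(1 + k_d·θ_c) = 0.404 / (1 + 0.0814 × 8.19) = 0.404 / 1.667 = 0.2424 g VSS per g BOD₅ removed.
ΔS = 747 − 12.3 = 734.7 mg/L, so the substrate removal rate is 3180 × 734.7/1000 = 2336 kg BOD₅/d.
Biomass produced: P_X = Y_obs·Q·ΔS = 0.2424 × 2336 ≈ 566.3 kg VSS/d.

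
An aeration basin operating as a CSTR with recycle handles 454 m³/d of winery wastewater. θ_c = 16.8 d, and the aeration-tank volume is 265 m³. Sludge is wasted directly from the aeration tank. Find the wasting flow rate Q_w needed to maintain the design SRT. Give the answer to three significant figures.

Q_w ≈ 15.8 m³/d

With mixed-liquor wasting, θ_c = V/Q_w, so Q_w = V/θ_c = 265.0/16.8 = 15.77 m³/d.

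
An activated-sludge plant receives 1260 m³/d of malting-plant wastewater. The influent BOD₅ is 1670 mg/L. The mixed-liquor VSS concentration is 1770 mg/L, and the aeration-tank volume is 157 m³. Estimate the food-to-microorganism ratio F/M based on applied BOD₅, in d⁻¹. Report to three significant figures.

F/M = applied load / biomass = Q·S₀/(V·X) = 1260 × 1670 / (157.0 × 1770) = 7.572 d⁻¹.

F/M ≈ 7.57 d⁻¹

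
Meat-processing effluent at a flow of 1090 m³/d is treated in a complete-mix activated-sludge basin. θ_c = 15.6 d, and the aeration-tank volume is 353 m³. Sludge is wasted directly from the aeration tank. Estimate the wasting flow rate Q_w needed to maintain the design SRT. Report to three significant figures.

Q_w ≈ 22.6 m³/d

For wasting at MLVSS concentration, Q_w = V/θ_c = 353.0/15.6 = 22.63 m³/d.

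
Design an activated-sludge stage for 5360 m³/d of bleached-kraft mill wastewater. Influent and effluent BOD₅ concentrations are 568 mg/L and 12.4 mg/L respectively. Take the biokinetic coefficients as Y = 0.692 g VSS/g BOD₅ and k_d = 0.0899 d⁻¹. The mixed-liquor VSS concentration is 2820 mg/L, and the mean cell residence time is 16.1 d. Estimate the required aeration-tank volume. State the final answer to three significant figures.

V ≈ 4810 m³

From the SRT design equation V = Y Q (S₀−S) θ_c / [X (1 + k_d θ_c)] = 0.692 × 5360 × (568 − 12.4) × 16.1 / [2820 × (1 + 0.0899 × 16.1)] = 3.32×10^7 / 6902 = 4807 m³.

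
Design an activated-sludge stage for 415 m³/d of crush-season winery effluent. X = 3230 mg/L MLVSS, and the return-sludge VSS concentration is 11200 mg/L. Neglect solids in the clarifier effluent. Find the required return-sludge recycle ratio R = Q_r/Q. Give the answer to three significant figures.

Solids balance on the clarifier gives (1+R)X = R·X_r, so R = X/(X_r − X) = 3230 / (11200 − 3230) = 0.4053.

R ≈ 0.405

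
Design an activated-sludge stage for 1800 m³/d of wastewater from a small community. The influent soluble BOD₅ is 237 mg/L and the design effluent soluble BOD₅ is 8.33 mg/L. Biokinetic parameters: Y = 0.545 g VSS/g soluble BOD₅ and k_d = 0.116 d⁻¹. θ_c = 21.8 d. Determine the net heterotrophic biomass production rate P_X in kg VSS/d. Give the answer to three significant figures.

Y_obs = Y / (1 + k_d θ_c) = 0.545 / (1 + 0.116 × 21.8) = 0.545 / 3.529 = 0.1544.
Mass of soluble BOD₅ removed per day: Q(S₀ − S) = 1800 × 228.7 g/m³ = 411.6 kg/d.
Biomass produced: P_X = Y_obs·Q·ΔS = 0.1544 × 411.6 ≈ 63.57 kg VSS/d.

P_X ≈ 63.6 kg VSS/d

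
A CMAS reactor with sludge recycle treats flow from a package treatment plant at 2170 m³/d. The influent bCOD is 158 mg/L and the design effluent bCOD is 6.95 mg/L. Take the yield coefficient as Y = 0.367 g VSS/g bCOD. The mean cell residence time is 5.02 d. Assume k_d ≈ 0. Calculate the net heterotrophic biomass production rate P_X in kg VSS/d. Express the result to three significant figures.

With endogenous decay neglected, the observed yield equals the true yield: Y_obs = Y = 0.367 g VSS/g bCOD.
Substrate removed = Q·(S₀ − S) = 2170 m³/d × (158 − 6.95) g/m³ = 3.28×10^5 g/d = 327.8 kg/d.
Biomass produced: P_X = Y_obs·Q·ΔS = 0.3670 × 327.8 ≈ 120.3 kg VSS/d.

P_X ≈ 120 kg VSS/d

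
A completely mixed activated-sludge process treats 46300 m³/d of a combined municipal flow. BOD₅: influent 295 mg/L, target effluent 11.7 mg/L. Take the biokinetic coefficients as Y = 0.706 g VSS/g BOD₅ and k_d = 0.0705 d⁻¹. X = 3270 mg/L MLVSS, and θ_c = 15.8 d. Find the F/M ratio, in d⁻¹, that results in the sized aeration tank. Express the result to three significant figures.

F/M ≈ 0.197 d⁻¹

Steady-state biomass mass balance: V·X·(1 + k_d·θ_c) = Y·Q·(S₀ − S)·θ_c, so V = 0.706 × 46300 × (295 − 11.7) × 15.8 / [3270 × (1 + 0.0705 × 15.8)] = 1.46×10^8 / 6912 = 21167 m³.
Food-to-microorganism ratio F/M = Q S₀ / (V X) = 46300 × 295 / (21167 × 3270) = 0.1973 d⁻¹.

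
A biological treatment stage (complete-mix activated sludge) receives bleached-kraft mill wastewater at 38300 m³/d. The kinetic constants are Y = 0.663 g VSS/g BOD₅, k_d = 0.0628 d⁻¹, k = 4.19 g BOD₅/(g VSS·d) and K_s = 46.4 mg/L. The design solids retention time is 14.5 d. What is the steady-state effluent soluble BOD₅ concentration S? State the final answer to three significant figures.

S ≈ 2.31 mg/L

For a completely mixed reactor with recycle the Lawrence–McCarty relation gives S = K_s·(1 + k_d·θ_c) / [θ_c·(Y·k − k_d) − 1] = 46.4 × (1 + 0.0628 × 14.5) / [14.5 × (0.663 × 4.19 − 0.0628) − 1] = 88.65 / 38.37 = 2.310 mg/L.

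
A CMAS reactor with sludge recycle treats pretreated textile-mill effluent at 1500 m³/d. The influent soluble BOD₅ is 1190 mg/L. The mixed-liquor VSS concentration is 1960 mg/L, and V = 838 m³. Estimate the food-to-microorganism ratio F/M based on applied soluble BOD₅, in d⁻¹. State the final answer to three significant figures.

F/M = applied load / biomass = Q·S₀/(V·X) = 1500 × 1190 / (838.0 × 1960) = 1.087 d⁻¹.

F/M ≈ 1.09 d⁻¹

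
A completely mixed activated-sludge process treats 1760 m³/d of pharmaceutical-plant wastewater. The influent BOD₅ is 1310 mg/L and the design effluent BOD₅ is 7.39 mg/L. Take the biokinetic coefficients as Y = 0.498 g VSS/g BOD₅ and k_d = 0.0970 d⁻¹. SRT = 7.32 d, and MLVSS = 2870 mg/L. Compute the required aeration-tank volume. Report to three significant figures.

V ≈ 1700 m³

From the SRT design equation V = Y Q (S₀−S) θ_c / [X (1 + k_d θ_c)] = 0.498 × 1760 × (1310 − 7.39) × 7.32 / [2870 × (1 + 0.0970 × 7.32)] = 8.36×10^6 / 4908 = 1703 m³.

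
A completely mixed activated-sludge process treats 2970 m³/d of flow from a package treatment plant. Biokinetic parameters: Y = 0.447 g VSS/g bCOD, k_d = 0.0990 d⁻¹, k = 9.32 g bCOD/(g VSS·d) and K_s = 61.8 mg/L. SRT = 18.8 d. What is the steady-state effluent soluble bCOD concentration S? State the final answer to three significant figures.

S ≈ 2.34 mg/L

Effluent substrate depends only on kinetics and SRT: S = K_s(1 + k_d θ_c) / [θ_c(Yk − k_d) − 1] = 61.8 × (1 + 0.0990 × 18.8) / [18.8 × (0.447 × 9.32 − 0.0990) − 1] = 176.8 / 75.46 = 2.343 mg/L.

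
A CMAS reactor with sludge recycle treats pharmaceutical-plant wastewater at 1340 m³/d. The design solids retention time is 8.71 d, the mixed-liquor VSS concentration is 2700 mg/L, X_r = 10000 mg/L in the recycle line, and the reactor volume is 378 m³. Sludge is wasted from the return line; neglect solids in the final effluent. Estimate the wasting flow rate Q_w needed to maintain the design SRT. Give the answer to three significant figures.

Q_w ≈ 11.7 m³/d

Wasting from the return line (neglecting effluent solids): Q_w = V·X / (θ_c·X_r) = 378.0 × 2700 / (8.71 × 10000) = 11.72 m³/d.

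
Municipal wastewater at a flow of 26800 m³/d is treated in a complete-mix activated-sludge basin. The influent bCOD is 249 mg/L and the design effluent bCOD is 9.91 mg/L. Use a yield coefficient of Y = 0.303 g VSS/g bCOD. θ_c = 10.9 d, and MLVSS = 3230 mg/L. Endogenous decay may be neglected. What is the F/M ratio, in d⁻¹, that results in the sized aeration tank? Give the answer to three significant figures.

V·X = Y·Q·ΔS·θ_c gives V = 0.303 × 26800 × (249 − 9.91) × 10.9 / 3230 = 6552 m³.
F/M = Q·S₀ / (V·X) = 26800 × 249 / (6552 × 3230) = 0.3153 g bCOD·(g VSS·d)⁻¹.

F/M ≈ 0.315 d⁻¹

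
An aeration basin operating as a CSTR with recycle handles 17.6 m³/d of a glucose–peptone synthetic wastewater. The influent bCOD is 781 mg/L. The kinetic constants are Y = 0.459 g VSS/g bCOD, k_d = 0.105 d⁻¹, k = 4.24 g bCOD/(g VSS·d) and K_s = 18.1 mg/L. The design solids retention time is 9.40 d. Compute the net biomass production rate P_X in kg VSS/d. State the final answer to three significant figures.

From the Monod/SRT balance for a CMAS, S = K_s·(1+k_d θ_c)/[θ_c·(Y k − k_d) − 1] = 18.1 × (1 + 0.105 × 9.40) / [9.40 × (0.459 × 4.24 − 0.105) − 1] = 35.96 / 16.31 = 2.205 mg/L.
Y_obs = Y / (1 + k_d θ_c) = 0.459 / (1 + 0.105 × 9.40) = 0.459 / 1.987 = 0.2310.
ΔS = 781 − 2.21 = 778.8 mg/L, so the substrate removal rate is 17.6 × 778.8/1000 = 13.71 kg bCOD/d.
Net biomass production P_X = Y_obs × Q·(S₀ − S) = 0.2310 × 13.71 = 3.166 kg VSS/d.

P_X ≈ 3.17 kg VSS/d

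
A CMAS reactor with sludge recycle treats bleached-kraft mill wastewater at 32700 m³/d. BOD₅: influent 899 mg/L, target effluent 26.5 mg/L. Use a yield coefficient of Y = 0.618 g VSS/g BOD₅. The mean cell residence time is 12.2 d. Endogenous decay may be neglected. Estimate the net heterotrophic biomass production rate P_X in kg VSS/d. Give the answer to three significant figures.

No decay correction is needed, so Y_obs = Y = 0.618.
Mass of BOD₅ removed per day: Q(S₀ − S) = 32700 × 872.5 g/m³ = 28531 kg/d.
So the net sludge growth is P_X = 0.6180 × 28531 = 17632 kg VSS/d.

P_X ≈ 17600 kg VSS/d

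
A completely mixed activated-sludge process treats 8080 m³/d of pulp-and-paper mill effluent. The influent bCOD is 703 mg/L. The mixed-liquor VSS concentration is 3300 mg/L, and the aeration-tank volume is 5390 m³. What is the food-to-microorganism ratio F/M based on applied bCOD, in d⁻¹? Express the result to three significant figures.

F/M = Q·S₀ / (V·X) = 8080 × 703 / (5390 × 3300) = 0.3193 g bCOD·(g VSS·d)⁻¹.

F/M ≈ 0.319 d⁻¹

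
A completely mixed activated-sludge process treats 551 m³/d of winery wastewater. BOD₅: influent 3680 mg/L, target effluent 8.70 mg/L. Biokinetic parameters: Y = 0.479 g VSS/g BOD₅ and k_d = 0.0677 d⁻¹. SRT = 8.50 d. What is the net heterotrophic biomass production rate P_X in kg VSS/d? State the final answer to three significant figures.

The observed yield is Y_obs = Y/(1 + k_d·θ_c) = 0.479 / (1 + 0.0677 × 8.50) = 0.479 / 1.575 = 0.3040 g VSS per g BOD₅ removed.
Mass of BOD₅ removed per day: Q(S₀ − S) = 551 × 3671 g/m³ = 2023 kg/d.
Net biomass production P_X = Y_obs × Q·(S₀ − S) = 0.3040 × 2023 = 615.0 kg VSS/d.

P_X ≈ 615 kg VSS/d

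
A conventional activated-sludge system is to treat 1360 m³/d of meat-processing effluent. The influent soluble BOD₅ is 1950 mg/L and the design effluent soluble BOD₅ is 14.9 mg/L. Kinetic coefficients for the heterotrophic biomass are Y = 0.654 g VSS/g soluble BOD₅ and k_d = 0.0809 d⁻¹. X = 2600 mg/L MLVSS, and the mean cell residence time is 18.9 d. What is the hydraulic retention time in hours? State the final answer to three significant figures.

Rearranging the biomass balance for a CMAS with decay, V = Y·Q·ΔS·θ_c / [X·(1+k_d θ_c)] = 0.654 × 1360 × (1950 − 14.9) × 18.9 / [2600 × (1 + 0.0809 × 18.9)] = 3.25×10^7 / 6575 = 4947 m³.
HRT = V/Q = 4947 m³ / 1360 m³·d⁻¹ = 3.638 d × 24 = 87.30 h.

τ ≈ 87.3 h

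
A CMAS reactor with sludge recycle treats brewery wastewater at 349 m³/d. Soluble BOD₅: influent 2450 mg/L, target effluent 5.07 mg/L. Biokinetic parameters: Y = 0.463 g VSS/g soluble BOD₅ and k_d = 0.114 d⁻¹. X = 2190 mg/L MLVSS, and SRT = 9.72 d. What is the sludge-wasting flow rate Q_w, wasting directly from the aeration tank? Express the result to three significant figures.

Q_w ≈ 85.6 m³/d

Steady-state biomass mass balance: V·X·(1 + k_d·θ_c) = Y·Q·(S₀ − S)·θ_c, so V = 0.463 × 349 × (2450 − 5.07) × 9.72 / [2190 × (1 + 0.114 × 9.72)] = 3.84×10^6 / 4617 = 831.8 m³.
Wasting from the aeration tank: Q_w = V / θ_c = 831.8 / 9.72 = 85.57 m³/d.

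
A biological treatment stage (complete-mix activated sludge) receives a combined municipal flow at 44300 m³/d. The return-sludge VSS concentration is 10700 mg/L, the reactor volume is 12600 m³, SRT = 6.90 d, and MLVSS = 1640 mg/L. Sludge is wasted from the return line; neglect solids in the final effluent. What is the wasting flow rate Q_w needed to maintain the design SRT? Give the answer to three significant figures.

Q_w ≈ 280 m³/d

Wasting from the return line (neglecting effluent solids): Q_w = V·X / (θ_c·X_r) = 12600 × 1640 / (6.90 × 10700) = 279.9 m³/d.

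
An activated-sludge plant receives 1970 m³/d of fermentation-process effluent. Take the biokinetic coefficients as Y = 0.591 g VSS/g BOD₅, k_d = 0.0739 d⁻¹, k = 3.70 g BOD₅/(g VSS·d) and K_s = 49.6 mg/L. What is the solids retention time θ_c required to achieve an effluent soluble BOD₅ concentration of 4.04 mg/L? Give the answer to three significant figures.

θ_c ≈ 11.0 d

Specific growth rate at S = 4.04 mg/L: μ = YkS/(K_s+S) = 0.591·3.70·4.04/(49.6+4.04) = 0.1647 d⁻¹.
1/θ_c = 0.1647 − 0.0739 = 0.09080 d⁻¹, so θ_c = 11.01 d.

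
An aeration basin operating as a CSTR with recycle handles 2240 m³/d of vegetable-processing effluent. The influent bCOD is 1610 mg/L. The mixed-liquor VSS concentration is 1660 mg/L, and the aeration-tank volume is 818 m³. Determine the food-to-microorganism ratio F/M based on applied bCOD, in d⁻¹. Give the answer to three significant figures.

Food-to-microorganism ratio F/M = Q S₀ / (V X) = 2240 × 1610 / (818.0 × 1660) = 2.656 d⁻¹.

F/M ≈ 2.66 d⁻¹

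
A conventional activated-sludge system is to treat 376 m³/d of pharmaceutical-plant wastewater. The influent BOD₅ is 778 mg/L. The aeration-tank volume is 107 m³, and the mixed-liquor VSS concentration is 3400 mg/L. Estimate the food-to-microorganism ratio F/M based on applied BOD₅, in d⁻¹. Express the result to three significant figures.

F/M = Q·S₀ / (V·X) = 376 × 778 / (107.0 × 3400) = 0.8041 g BOD₅·(g VSS·d)⁻¹.

F/M ≈ 0.804 d⁻¹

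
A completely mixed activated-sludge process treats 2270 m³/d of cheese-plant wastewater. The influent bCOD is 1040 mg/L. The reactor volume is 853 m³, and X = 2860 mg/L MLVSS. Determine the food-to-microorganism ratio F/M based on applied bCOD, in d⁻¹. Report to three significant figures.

F/M ≈ 0.968 d⁻¹

F/M = applied load / biomass = Q·S₀/(V·X) = 2270 × 1040 / (853.0 × 2860) = 0.9677 d⁻¹.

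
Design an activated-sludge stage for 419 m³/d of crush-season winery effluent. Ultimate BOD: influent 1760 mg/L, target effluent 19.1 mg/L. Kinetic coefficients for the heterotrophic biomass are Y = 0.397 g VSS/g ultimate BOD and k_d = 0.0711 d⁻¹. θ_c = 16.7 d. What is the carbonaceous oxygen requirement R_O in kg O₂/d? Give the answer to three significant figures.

R_O ≈ 541 kg O₂/d

Correct the yield for decay: Y_obs = Y/(1 + k_d θ_c) = 0.397 / (1 + 0.0711 × 16.7) = 0.397 / 2.187 = 0.1815.
ΔS = 1760 − 19.1 = 1741 mg/L, so the substrate removal rate is 419 × 1741/1000 = 729.4 kg ultimate BOD/d.
P_X = Y_obs·Q·(S₀ − S) = 0.1815 × 729.4 = 132.4 kg VSS/d.
R_O = Q·(S₀ − S) − 1.42·P_X = 729.4 − 1.42 × 132.4 = 541.4 kg O₂/d.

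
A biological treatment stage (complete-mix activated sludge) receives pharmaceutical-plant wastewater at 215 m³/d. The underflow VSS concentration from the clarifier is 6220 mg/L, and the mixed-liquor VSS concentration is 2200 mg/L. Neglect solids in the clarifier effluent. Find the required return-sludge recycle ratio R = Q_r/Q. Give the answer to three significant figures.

R ≈ 0.547

R = Q_r/Q = X/(X_r − X) = 2200 / (6220 − 2200) = 0.5473.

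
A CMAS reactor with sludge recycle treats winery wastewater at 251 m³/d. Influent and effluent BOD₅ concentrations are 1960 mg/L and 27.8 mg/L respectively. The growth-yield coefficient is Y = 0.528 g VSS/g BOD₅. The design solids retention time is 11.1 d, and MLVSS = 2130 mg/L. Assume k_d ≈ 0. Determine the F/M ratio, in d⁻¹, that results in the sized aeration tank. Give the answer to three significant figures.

F/M ≈ 0.173 d⁻¹

Biomass mass balance (decay neglected): V·X = Y·Q·(S₀ − S)·θ_c, so V = 0.528 × 251 × (1960 − 27.8) × 11.1 / 2130 = 1334 m³.
F/M = Q·S₀ / (V·X) = 251 × 1960 / (1334 × 2130) = 0.1731 g BOD₅·(g VSS·d)⁻¹.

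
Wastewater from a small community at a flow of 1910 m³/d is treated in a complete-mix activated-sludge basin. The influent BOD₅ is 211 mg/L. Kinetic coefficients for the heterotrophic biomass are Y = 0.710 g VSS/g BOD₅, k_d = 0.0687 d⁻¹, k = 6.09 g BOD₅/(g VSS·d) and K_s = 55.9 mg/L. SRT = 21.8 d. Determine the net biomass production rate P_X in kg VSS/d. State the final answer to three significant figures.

Effluent substrate depends only on kinetics and SRT: S = K_s(1 + k_d θ_c) / [θ_c(Yk − k_d) − 1] = 55.9 × (1 + 0.0687 × 21.8) / [21.8 × (0.710 × 6.09 − 0.0687) − 1] = 139.6 / 91.76 = 1.522 mg/L.
Correct the yield for decay: Y_obs = Y/(1 + k_d θ_c) = 0.710 / (1 + 0.0687 × 21.8) = 0.710 / 2.498 = 0.2843.
ΔS = 211 − 1.52 = 209.5 mg/L, so the substrate removal rate is 1910 × 209.5/1000 = 400.1 kg BOD₅/d.
Net biomass production P_X = Y_obs × Q·(S₀ − S) = 0.2843 × 400.1 = 113.7 kg VSS/d.

P_X ≈ 114 kg VSS/d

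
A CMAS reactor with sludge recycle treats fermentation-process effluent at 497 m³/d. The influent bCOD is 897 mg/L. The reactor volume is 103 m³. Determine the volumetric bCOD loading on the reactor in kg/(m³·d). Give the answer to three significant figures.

L_v ≈ 4.33 kg bCOD/(m³·d)

Applied bCOD load per unit volume = Q·S₀/V = (497 × 897/1000)/103.0 = 4.328 kg bCOD·m⁻³·d⁻¹.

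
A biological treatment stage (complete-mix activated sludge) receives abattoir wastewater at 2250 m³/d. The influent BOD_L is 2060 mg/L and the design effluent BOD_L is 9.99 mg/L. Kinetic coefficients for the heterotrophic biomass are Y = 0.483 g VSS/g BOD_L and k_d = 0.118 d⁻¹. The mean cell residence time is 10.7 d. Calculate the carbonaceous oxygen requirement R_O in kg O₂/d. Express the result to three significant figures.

The observed yield is Y_obs = Y/(1 + k_d·θ_c) = 0.483 / (1 + 0.118 × 10.7) = 0.483 / 2.263 = 0.2135 g VSS per g BOD_L removed.
ΔS = 2060 − 9.99 = 2050 mg/L, so the substrate removal rate is 2250 × 2050/1000 = 4613 kg BOD_L/d.
P_X = Y_obs·Q·(S₀ − S) = 0.2135 × 4613 = 984.6 kg VSS/d.
R_O = Q·(S₀ − S) − 1.42·P_X = 4613 − 1.42 × 984.6 = 3214 kg O₂/d.

R_O ≈ 3210 kg O₂/d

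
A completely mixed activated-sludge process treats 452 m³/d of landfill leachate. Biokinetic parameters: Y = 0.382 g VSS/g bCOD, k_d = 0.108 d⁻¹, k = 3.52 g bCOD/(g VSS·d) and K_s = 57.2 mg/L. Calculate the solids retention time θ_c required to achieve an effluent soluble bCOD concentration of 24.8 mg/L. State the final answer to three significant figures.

θ_c ≈ 3.35 d

From 1/θ_c = Y·k·S/(K_s + S) − k_d: Y·k·S/(K_s+S) = 0.382 × 3.52 × 24.8 / (57.2 + 24.8) = 0.4067 d⁻¹.
Then 1/θ_c = μ − k_d = 0.4067 − 0.108 = 0.2987 d⁻¹, giving θ_c = 3.348 d.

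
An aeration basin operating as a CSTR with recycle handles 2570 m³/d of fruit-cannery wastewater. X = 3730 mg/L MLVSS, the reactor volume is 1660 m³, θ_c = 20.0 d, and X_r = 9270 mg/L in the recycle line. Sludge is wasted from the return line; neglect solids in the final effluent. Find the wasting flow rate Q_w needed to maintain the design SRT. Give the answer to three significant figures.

Q_w ≈ 33.4 m³/d

Q_w = (V·X)/(θ_c X_r) = 1660 × 3730 / (20.0 × 9270) = 33.40 m³/d.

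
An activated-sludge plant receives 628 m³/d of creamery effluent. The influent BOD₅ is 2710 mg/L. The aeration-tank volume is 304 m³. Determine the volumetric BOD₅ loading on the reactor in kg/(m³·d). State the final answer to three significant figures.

Applied BOD₅ load per unit volume = Q·S₀/V = (628 × 2710/1000)/304.0 = 5.598 kg BOD₅·m⁻³·d⁻¹.

L_v ≈ 5.60 kg BOD₅/(m³·d)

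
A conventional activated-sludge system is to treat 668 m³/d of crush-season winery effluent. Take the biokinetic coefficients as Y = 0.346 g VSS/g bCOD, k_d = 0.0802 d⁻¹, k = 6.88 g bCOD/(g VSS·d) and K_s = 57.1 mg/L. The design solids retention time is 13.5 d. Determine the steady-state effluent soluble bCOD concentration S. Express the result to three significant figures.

Effluent substrate depends only on kinetics and SRT: S = K_s(1 + k_d θ_c) / [θ_c(Yk − k_d) − 1] = 57.1 × (1 + 0.0802 × 13.5) / [13.5 × (0.346 × 6.88 − 0.0802) − 1] = 118.9 / 30.05 = 3.957 mg/L.

S ≈ 3.96 mg/L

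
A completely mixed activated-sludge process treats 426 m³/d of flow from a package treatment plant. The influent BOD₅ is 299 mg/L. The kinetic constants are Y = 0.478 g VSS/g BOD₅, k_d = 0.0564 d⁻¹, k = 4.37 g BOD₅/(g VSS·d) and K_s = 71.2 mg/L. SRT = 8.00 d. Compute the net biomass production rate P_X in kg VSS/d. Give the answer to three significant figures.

P_X ≈ 41.0 kg VSS/d

From the Monod/SRT balance for a CMAS, S = K_s·(1+k_d θ_c)/[θ_c·(Y k − k_d) − 1] = 71.2 × (1 + 0.0564 × 8.00) / [8.00 × (0.478 × 4.37 − 0.0564) − 1] = 103.3 / 15.26 = 6.771 mg/L.
Observed yield with endogenous decay: Y_obs = Y / (1 + k_d·θ_c) = 0.478 / (1 + 0.0564 × 8.00) = 0.478 / 1.451 = 0.3294 g VSS/g BOD₅.
ΔS = 299 − 6.77 = 292.2 mg/L, so the substrate removal rate is 426 × 292.2/1000 = 124.5 kg BOD₅/d.
So the net sludge growth is P_X = 0.3294 × 124.5 = 41.00 kg VSS/d.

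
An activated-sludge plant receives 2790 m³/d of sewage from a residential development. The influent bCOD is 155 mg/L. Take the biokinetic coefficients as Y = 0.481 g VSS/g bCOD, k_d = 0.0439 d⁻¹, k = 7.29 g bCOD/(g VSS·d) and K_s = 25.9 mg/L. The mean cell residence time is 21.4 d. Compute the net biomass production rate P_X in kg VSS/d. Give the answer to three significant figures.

P_X ≈ 107 kg VSS/d

Effluent substrate depends only on kinetics and SRT: S = K_s(1 + k_d θ_c) / [θ_c(Yk − k_d) − 1] = 25.9 × (1 + 0.0439 × 21.4) / [21.4 × (0.481 × 7.29 − 0.0439) − 1] = 50.23 / 73.10 = 0.6872 mg/L.
Correct the yield for decay: Y_obs = Y/(1 + k_d θ_c) = 0.481 / (1 + 0.0439 × 21.4) = 0.481 / 1.939 = 0.2480.
Q·(S₀ − S) = 2790 × (155 − 0.687) × 10⁻³ = 430.5 kg/d removed.
P_X = Y_obs · Q(S₀ − S) = 0.2480 × 430.5 = 106.8 kg VSS/d.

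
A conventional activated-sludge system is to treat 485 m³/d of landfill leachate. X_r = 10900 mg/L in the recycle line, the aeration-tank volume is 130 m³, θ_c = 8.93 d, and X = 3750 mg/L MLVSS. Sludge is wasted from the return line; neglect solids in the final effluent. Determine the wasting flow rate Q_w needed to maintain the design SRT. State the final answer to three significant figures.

Wasting from the return line (neglecting effluent solids): Q_w = V·X / (θ_c·X_r) = 130.0 × 3750 / (8.93 × 10900) = 5.008 m³/d.

Q_w ≈ 5.01 m³/d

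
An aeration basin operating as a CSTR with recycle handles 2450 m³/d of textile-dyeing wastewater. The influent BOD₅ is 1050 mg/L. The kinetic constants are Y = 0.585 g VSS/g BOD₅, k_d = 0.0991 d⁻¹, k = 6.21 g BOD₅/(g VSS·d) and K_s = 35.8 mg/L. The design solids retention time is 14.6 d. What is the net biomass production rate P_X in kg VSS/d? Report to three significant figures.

Effluent substrate depends only on kinetics and SRT: S = K_s(1 + k_d θ_c) / [θ_c(Yk − k_d) − 1] = 35.8 × (1 + 0.0991 × 14.6) / [14.6 × (0.585 × 6.21 − 0.0991) − 1] = 87.60 / 50.59 = 1.731 mg/L.
Y_obs = Y / (1 + k_d θ_c) = 0.585 / (1 + 0.0991 × 14.6) = 0.585 / 2.447 = 0.2391.
Mass of BOD₅ removed per day: Q(S₀ − S) = 2450 × 1048 g/m³ = 2568 kg/d.
P_X = Y_obs · Q(S₀ − S) = 0.2391 × 2568 = 614.0 kg VSS/d.

P_X ≈ 614 kg VSS/d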